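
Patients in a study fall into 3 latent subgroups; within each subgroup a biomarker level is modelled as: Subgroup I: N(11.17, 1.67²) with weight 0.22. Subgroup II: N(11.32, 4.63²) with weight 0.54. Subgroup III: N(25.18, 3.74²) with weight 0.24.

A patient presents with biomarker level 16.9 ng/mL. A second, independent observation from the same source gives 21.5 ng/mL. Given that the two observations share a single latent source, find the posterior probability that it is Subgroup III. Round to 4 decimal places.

0.4563

Posterior ∝ prior × likelihood, so P(k | x) ∝ π_k f_k(x); normalise over all components.
Since both observations come from the same component, the likelihood for component k is f_k(x₁)·f_k(x₂).
  f_I = [0.000663411] × [1.1741e-09] = 7.78912e-13
  f_II = [0.0416802] × [0.00768377] = 0.000320261
  f_III = [0.00919855] × [0.0657359] = 0.000604675
Weight by the priors:
  π_I·f_I = 0.22 × 7.78912e-13 = 1.71361e-13
  π_II·f_II = 0.54 × 0.000320261 = 0.000172941
  π_III·f_III = 0.24 × 0.000604675 = 0.000145122
Denominator: 1.71361e-13 + 0.000172941 + 0.000145122 = 0.000318063
Responsibility of Subgroup III: 0.000145122 / 0.000318063 ≈ 0.4563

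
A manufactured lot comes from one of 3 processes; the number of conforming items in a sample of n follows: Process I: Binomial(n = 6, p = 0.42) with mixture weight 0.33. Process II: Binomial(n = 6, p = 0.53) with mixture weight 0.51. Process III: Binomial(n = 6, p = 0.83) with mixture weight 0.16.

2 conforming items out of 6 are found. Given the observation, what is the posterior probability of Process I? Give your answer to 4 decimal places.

0.4819

The responsibility of component k is w_k f_k(x) divided by Σ_j w_j f_j(x).
Component likelihoods at x = 2 conforming items out of 6:
  f_I = 0.299434
  f_II = 0.205605
  f_III = 0.00863064
Unnormalised posteriors:
  w_I·f_I = 0.33 × 0.299434 = 0.0988134
  w_II·f_II = 0.51 × 0.205605 = 0.104859
  w_III·f_III = 0.16 × 0.00863064 = 0.0013809
Marginal: 0.0988134 + 0.104859 + 0.0013809 = 0.205053
P(Process I | the observation) = 0.0988134 / 0.205053 ≈ 0.4819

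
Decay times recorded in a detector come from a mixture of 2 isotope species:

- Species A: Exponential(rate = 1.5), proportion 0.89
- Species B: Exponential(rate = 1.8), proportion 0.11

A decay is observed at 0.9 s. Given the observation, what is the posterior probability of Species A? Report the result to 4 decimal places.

0.8983

The responsibility of component k is w_k f_k(x) divided by Σ_j w_j f_j(x).
Evaluate each component's likelihood at the observed value:
  L_A = 1.5·e^(−1.5·0.9) = 1.5·e^(−1.3500) = 0.38886
  L_B = 1.8·e^(−1.8·0.9) = 1.8·e^(−1.6200) = 0.356218
Multiply by the mixture weights:
  w_A·L_A = 0.89 × 0.38886 = 0.346086
  w_B·L_B = 0.11 × 0.356218 = 0.0391839
Evidence: 0.346086 + 0.0391839 = 0.38527
Responsibility of Species A: 0.346086 / 0.38527 ≈ 0.8983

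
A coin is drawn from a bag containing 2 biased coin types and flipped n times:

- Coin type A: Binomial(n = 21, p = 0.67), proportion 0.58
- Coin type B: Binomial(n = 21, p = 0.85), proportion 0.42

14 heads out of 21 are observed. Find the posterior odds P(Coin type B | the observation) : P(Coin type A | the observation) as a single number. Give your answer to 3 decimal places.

0.081

The posterior odds equal the prior odds times the likelihood ratio: (P(Z=i)/P(Z=j))·(f_i(x)/f_j(x)).
Evaluate each component's likelihood at the observed value:
  L_A = 0.182033
  L_B = 0.0204178
Posterior odds = (P(Z=B)·L_B) / (P(Z=A)·L_A) = (0.42·0.0204178) / (0.58·0.182033) = 0.00857547 / 0.105579 ≈ 0.081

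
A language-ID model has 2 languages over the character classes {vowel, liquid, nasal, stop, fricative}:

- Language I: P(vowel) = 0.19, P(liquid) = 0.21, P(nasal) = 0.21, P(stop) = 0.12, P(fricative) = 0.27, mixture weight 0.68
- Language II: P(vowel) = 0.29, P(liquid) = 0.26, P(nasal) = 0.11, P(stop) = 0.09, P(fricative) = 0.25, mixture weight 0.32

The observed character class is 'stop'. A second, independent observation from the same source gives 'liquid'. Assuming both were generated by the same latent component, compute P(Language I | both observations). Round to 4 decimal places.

0.6959

P(component k | x) = π_k·f_k(x) / marginal(x), where marginal(x) = Σ_j π_j·f_j(x).
Since both observations come from the same component, the likelihood for component k is f_k(x₁)·f_k(x₂).
  L_I = [0.12] × [0.21] = 0.0252
  L_II = [0.09] × [0.26] = 0.0234
Prior × likelihood for each component:
  π_I·L_I = 0.68 × 0.0252 = 0.017136
  π_II·L_II = 0.32 × 0.0234 = 0.007488
Marginal: 0.017136 + 0.007488 = 0.024624
So the posterior for Language I is 0.017136 / 0.024624 ≈ 0.6959.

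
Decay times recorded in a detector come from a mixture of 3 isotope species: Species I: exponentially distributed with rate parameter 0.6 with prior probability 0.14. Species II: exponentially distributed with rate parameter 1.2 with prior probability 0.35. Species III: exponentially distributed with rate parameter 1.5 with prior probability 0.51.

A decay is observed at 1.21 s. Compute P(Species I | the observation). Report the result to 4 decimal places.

0.1542

The responsibility of component k is π_k f_k(x) divided by Σ_j π_j f_j(x).
Exponential densities:
  p_I = 0.6·e^(−0.6·1.21) = 0.6·e^(−0.7260) = 0.290304
  p_II = 1.2·e^(−1.2·1.21) = 1.2·e^(−1.4520) = 0.280922
  p_III = 1.5·e^(−1.5·1.21) = 1.5·e^(−1.8150) = 0.244257
Prior × likelihood for each component:
  π_I·p_I = 0.14 × 0.290304 = 0.0406426
  π_II·p_II = 0.35 × 0.280922 = 0.0983227
  π_III·p_III = 0.51 × 0.244257 = 0.124571
Normaliser: 0.0406426 + 0.0983227 + 0.124571 = 0.263536
P(Species I | 1.21 s) ≈ 0.1542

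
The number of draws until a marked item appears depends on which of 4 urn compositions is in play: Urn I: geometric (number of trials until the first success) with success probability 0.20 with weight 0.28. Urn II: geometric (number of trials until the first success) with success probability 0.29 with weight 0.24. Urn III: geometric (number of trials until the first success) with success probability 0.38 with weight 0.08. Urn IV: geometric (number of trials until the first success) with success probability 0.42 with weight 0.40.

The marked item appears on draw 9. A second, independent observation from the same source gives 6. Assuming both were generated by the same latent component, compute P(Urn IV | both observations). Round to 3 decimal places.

0.064

Posterior ∝ prior × likelihood, so P(k | x) ∝ π_k f_k(x); normalise over all components.
Since both observations come from the same component, the likelihood for component k is f_k(x₁)·f_k(x₂).
  L_I = [0.20·(1−0.20)^8 = 0.20·0.167772 = 0.0335544] × [0.065536] = 0.00219902
  L_II = [0.29·(1−0.29)^8 = 0.29·0.0645754 = 0.0187269] × [0.0523227] = 0.000979839
  L_III = [0.38·(1−0.38)^8 = 0.38·0.021834 = 0.00829692] × [0.034813] = 0.000288841
  L_IV = [0.42·(1−0.42)^8 = 0.42·0.0128063 = 0.00537865] × [0.027567] = 0.000148273
Prior × likelihood for each component:
  π_I·L_I = 0.28 × 0.00219902 = 0.000615727
  π_II·L_II = 0.24 × 0.000979839 = 0.000235161
  π_III·L_III = 0.08 × 0.000288841 = 2.31073e-05
  π_IV·L_IV = 0.40 × 0.000148273 = 5.93093e-05
Marginal: 0.000615727 + 0.000235161 + 2.31073e-05 + 5.93093e-05 = 0.000933304
Responsibility of Urn IV: 5.93093e-05 / 0.000933304 ≈ 0.064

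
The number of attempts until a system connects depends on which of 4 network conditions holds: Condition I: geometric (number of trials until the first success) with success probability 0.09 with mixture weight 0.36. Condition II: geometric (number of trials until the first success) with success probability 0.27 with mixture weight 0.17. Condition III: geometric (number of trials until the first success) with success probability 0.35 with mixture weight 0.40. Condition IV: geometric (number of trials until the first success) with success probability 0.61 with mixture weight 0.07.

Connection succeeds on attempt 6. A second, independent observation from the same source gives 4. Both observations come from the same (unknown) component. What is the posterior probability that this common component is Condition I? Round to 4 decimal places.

0.3475

The responsibility of component k is w_k f_k(x) divided by Σ_j w_j f_j(x).
Since both observations come from the same component, the likelihood for component k is f_k(x₁)·f_k(x₂).
  f_I = [0.0561629] × [0.0678214] = 0.00380905
  f_II = [0.0559729] × [0.105035] = 0.00587909
  f_III = [0.0406102] × [0.0961188] = 0.0039034
  f_IV = [0.00550368] × [0.0361846] = 0.000199148
Weight by the priors:
  w_I·f_I = 0.36 × 0.00380905 = 0.00137126
  w_II·f_II = 0.17 × 0.00587909 = 0.000999446
  w_III·f_III = 0.40 × 0.0039034 = 0.00156136
  w_IV·f_IV = 0.07 × 0.000199148 = 1.39404e-05
Marginal: 0.00137126 + 0.000999446 + 0.00156136 + 1.39404e-05 = 0.003946
Responsibility of Condition I: 0.00137126 / 0.003946 ≈ 0.3475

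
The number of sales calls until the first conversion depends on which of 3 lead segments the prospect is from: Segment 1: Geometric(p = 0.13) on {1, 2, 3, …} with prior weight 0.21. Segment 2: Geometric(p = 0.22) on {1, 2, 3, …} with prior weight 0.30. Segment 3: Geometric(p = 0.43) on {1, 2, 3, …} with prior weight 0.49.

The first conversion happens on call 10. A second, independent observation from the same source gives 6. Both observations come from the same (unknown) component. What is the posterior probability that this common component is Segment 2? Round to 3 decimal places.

0.454

The responsibility of component k is π_k f_k(x) divided by Σ_j π_j f_j(x).
Since both observations come from the same component, the likelihood for component k is f_k(x₁)·f_k(x₂).
  f_1 = [0.13·(1−0.13)^9 = 0.13·0.285544 = 0.0371207] × [0.0647947] = 0.00240523
  f_2 = [0.22·(1−0.22)^9 = 0.22·0.106869 = 0.0235112] × [0.0635178] = 0.00149338
  f_3 = [0.43·(1−0.43)^9 = 0.43·0.00635146 = 0.00273113] × [0.0258728] = 7.06618e-05
Multiply by the mixture weights:
  π_1·f_1 = 0.21 × 0.00240523 = 0.000505098
  π_2·f_2 = 0.30 × 0.00149338 = 0.000448013
  π_3·f_3 = 0.49 × 7.06618e-05 = 3.46243e-05
Normaliser: 0.000505098 + 0.000448013 + 3.46243e-05 = 0.000987736
P(Segment 2 | x₁,x₂) ≈ 0.454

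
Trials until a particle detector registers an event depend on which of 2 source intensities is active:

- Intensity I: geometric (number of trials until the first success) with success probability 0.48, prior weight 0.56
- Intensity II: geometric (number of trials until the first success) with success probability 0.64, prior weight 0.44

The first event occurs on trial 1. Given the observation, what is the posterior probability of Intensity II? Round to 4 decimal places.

Posterior ∝ prior × likelihood, so P(k | x) ∝ w_k f_k(x); normalise over all components.
Geometric probabilities:
  L_I = 0.48
  L_II = 0.64
Weight by the priors:
  w_I·L_I = 0.56 × 0.48 = 0.2688
  w_II·L_II = 0.44 × 0.64 = 0.2816
Evidence: 0.2688 + 0.2816 = 0.5504
Responsibility of Intensity II: 0.2816 / 0.5504 ≈ 0.5116

0.5116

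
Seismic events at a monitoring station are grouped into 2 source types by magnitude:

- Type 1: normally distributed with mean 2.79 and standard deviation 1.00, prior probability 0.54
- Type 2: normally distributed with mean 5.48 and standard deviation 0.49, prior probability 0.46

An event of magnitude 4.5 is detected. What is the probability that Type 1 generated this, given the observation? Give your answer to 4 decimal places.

The responsibility of component k is π_k f_k(x) divided by Σ_j π_j f_j(x).
Component likelihoods at x = 4.5:
  p_1 = 0.0924591
  p_2 = 0.110186
Unnormalised posteriors:
  π_1·p_1 = 0.54 × 0.0924591 = 0.0499279
  π_2·p_2 = 0.46 × 0.110186 = 0.0506854
Marginal: 0.0499279 + 0.0506854 = 0.100613
Responsibility of Type 1: 0.0499279 / 0.100613 ≈ 0.4962

0.4962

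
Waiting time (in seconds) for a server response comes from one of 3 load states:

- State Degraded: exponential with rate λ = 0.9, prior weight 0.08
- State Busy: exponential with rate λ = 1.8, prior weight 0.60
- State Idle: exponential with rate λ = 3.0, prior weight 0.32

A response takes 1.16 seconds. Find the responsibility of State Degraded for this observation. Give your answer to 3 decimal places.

Posterior ∝ prior × likelihood, so P(k | x) ∝ π_k f_k(x); normalise over all components.
Evaluate each component's likelihood at the observed value:
  f_Degraded = 0.316839
  f_Busy = 0.223083
  f_Idle = 0.0924222
Prior × likelihood for each component:
  π_Degraded·f_Degraded = 0.08 × 0.316839 = 0.0253471
  π_Busy·f_Busy = 0.60 × 0.223083 = 0.13385
  π_Idle·f_Idle = 0.32 × 0.0924222 = 0.0295751
Marginal: 0.0253471 + 0.13385 + 0.0295751 = 0.188772
P(State Degraded | x) = 0.0253471 / 0.188772 ≈ 0.134

0.134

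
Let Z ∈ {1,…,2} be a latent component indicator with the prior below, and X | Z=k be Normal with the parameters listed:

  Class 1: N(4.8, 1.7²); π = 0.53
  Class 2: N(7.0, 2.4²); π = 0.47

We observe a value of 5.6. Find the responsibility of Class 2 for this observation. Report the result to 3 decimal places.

0.372

Posterior ∝ prior × likelihood, so P(k | x) ∝ π_k f_k(x); normalise over all components.
Component likelihoods at x = 5.6:
  L_1 = (1/(1.7·√(2π)))·exp(−(5.6−4.8)²/(2·1.7²)) = 0.234672·exp(-0.11073) = 0.210074
  L_2 = (1/(2.4·√(2π)))·exp(−(5.6−7.0)²/(2·2.4²)) = 0.166226·exp(-0.17014) = 0.14022
Multiply by the mixture weights:
  π_1·L_1 = 0.53 × 0.210074 = 0.111339
  π_2·L_2 = 0.47 × 0.14022 = 0.0659032
Normaliser: 0.111339 + 0.0659032 = 0.177243
So the posterior for Class 2 is 0.0659032 / 0.177243 ≈ 0.372.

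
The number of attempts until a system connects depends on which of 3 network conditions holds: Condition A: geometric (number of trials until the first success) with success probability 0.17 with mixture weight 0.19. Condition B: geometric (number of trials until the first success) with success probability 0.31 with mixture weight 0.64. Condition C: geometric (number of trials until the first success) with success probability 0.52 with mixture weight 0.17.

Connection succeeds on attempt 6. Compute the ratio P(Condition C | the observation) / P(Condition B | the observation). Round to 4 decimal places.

Posterior odds = (P(Z=i) f_i(x)) / (P(Z=j) f_j(x)); the normalising sum cancels.
Component likelihoods at x = 6:
  f_A = 0.0669637
  f_B = 0.048485
  f_C = 0.0132498
Odds = (0.17/0.64) × (0.0132498/0.048485) = 0.265625 × 0.273277 ≈ 0.0726

0.0726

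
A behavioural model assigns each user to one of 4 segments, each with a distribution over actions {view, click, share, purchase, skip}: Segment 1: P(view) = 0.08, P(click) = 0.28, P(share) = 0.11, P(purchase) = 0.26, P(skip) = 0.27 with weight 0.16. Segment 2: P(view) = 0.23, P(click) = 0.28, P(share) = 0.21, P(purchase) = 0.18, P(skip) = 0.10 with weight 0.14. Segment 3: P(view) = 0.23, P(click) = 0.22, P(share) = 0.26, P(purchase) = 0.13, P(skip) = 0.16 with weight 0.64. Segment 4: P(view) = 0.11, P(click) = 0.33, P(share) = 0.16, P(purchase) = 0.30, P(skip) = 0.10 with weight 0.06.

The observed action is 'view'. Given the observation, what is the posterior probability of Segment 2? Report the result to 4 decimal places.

0.1620

The responsibility of component k is P(Z=k) f_k(x) divided by Σ_j P(Z=j) f_j(x).
Evaluate each component's likelihood at the observed value:
  f_1 = 0.08
  f_2 = 0.23
  f_3 = 0.23
  f_4 = 0.11
Multiply by the mixture weights:
  P(Z=1)·f_1 = 0.16 × 0.08 = 0.0128
  P(Z=2)·f_2 = 0.14 × 0.23 = 0.0322
  P(Z=3)·f_3 = 0.64 × 0.23 = 0.1472
  P(Z=4)·f_4 = 0.06 × 0.11 = 0.0066
Normaliser: 0.0128 + 0.0322 + 0.1472 + 0.0066 = 0.1988
P(Segment 2 | x) = 0.0322 / 0.1988 ≈ 0.1620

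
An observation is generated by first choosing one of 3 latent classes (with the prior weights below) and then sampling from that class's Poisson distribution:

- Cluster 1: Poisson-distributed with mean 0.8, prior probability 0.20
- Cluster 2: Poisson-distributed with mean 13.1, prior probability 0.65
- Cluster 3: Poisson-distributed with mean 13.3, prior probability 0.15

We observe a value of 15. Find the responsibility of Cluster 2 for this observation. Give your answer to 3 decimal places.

Posterior ∝ prior × likelihood, so P(k | x) ∝ π_k f_k(x); normalise over all components.
Evaluate each component's likelihood at the observed value:
  f_1 = e^(−0.8)·0.8^15/15! = 1.20897e-14
  f_2 = e^(−13.1)·13.1^15/15! = 0.0898074
  f_3 = e^(−13.3)·13.3^15/15! = 0.0922908
Multiply by the mixture weights:
  π_1·f_1 = 0.20 × 1.20897e-14 = 2.41793e-15
  π_2·f_2 = 0.65 × 0.0898074 = 0.0583748
  π_3·f_3 = 0.15 × 0.0922908 = 0.0138436
Sum: 2.41793e-15 + 0.0583748 + 0.0138436 = 0.0722184
Responsibility of Cluster 2: 0.0583748 / 0.0722184 ≈ 0.808

0.808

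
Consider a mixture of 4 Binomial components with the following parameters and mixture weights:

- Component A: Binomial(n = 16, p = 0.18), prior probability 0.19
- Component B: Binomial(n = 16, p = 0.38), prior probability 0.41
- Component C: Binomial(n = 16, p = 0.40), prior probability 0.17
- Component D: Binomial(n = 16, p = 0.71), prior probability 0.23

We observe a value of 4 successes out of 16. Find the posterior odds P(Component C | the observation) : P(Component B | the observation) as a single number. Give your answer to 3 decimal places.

0.343

Posterior odds = (w_i f_i(x)) / (w_j f_j(x)); the normalising sum cancels.
Evaluate each component's likelihood at the observed value:
  f_A = C(16,4)·0.18^4·0.82^12 = 1820·0.00104976·0.0924201 = 0.176574
  f_B = C(16,4)·0.38^4·0.62^12 = 1820·0.0208514·0.00322627 = 0.122435
  f_C = C(16,4)·0.40^4·0.60^12 = 1820·0.0256·0.00217678 = 0.101421
  f_D = C(16,4)·0.71^4·0.29^12 = 1820·0.254117·3.53815e-07 = 0.000163637
0.0172415 / 0.0501984 ≈ 0.343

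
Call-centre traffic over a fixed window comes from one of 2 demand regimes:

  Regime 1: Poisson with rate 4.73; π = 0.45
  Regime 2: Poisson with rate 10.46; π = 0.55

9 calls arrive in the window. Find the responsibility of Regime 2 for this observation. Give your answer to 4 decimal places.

P(component k | x) = w_k·f_k(x) / marginal(x), where marginal(x) = Σ_j w_j·f_j(x).
Component likelihoods at x = 9 calls:
  L_1 = 0.0288253
  L_2 = 0.118386
Unnormalised posteriors:
  w_1·L_1 = 0.45 × 0.0288253 = 0.0129714
  w_2·L_2 = 0.55 × 0.118386 = 0.0651125
Normaliser: 0.0129714 + 0.0651125 = 0.0780839
Responsibility of Regime 2: 0.0651125 / 0.0780839 ≈ 0.8339

0.8339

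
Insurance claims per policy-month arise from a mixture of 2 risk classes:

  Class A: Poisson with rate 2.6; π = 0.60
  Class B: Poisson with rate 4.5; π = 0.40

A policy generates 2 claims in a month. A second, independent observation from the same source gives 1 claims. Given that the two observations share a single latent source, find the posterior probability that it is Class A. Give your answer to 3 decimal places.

0.928

The responsibility of component k is π_k f_k(x) divided by Σ_j π_j f_j(x).
Since both observations come from the same component, the likelihood for component k is f_k(x₁)·f_k(x₂).
  L_A = [e^(−2.6)·2.6^2/2! = 0.251045] × [0.193111] = 0.0484796
  L_B = [e^(−4.5)·4.5^2/2! = 0.112479] × [0.0499905] = 0.00562286
Prior × likelihood for each component:
  π_A·L_A = 0.60 × 0.0484796 = 0.0290877
  π_B·L_B = 0.40 × 0.00562286 = 0.00224914
Denominator: 0.0290877 + 0.00224914 = 0.0313369
Responsibility of Class A: 0.0290877 / 0.0313369 ≈ 0.928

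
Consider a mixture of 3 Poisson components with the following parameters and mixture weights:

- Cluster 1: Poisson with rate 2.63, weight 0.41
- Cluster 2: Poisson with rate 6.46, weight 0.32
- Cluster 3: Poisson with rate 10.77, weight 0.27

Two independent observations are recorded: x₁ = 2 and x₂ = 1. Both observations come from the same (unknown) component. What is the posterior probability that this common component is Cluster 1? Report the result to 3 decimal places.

The responsibility of component k is π_k f_k(x) divided by Σ_j π_j f_j(x).
Since both observations come from the same component, the likelihood for component k is f_k(x₁)·f_k(x₂).
  p_1 = [e^(−2.63)·2.63^2/2! = 0.24928] × [0.189566] = 0.0472551
  p_2 = [e^(−6.46)·6.46^2/2! = 0.0326507] × [0.0101086] = 0.000330052
  p_3 = [e^(−10.77)·10.77^2/2! = 0.00121913] × [0.000226394] = 2.76003e-07
Weight by the priors:
  π_1·p_1 = 0.41 × 0.0472551 = 0.0193746
  π_2·p_2 = 0.32 × 0.000330052 = 0.000105617
  π_3·p_3 = 0.27 × 2.76003e-07 = 7.45208e-08
Sum: 0.0193746 + 0.000105617 + 7.45208e-08 = 0.0194803
P(Cluster 1 | x₁,x₂) = 0.0193746 / 0.0194803 ≈ 0.995

0.995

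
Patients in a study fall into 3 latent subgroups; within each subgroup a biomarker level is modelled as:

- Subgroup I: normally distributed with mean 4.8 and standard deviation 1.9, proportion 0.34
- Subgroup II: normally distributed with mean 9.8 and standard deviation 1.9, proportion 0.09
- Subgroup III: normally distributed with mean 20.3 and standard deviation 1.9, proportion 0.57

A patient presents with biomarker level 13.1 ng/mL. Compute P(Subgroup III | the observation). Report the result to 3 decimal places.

P(component k | x) = π_k·f_k(x) / marginal(x), where marginal(x) = Σ_j π_j·f_j(x).
Evaluate each component's likelihood at the observed value:
  p_I = (1/(1.9·√(2π)))·exp(−(13.1−4.8)²/(2·1.9²)) = 0.209970·exp(-9.54155) = 1.50769e-05
  p_II = (1/(1.9·√(2π)))·exp(−(13.1−9.8)²/(2·1.9²)) = 0.209970·exp(-1.50831) = 0.0464628
  p_III = (1/(1.9·√(2π)))·exp(−(13.1−20.3)²/(2·1.9²)) = 0.209970·exp(-7.18006) = 0.000159918
Prior × likelihood for each component:
  π_I·p_I = 0.34 × 1.50769e-05 = 5.12616e-06
  π_II·p_II = 0.09 × 0.0464628 = 0.00418165
  π_III·p_III = 0.57 × 0.000159918 = 9.11534e-05
Sum: 5.12616e-06 + 0.00418165 + 9.11534e-05 = 0.00427793
So the posterior for Subgroup III is 9.11534e-05 / 0.00427793 ≈ 0.021.

0.021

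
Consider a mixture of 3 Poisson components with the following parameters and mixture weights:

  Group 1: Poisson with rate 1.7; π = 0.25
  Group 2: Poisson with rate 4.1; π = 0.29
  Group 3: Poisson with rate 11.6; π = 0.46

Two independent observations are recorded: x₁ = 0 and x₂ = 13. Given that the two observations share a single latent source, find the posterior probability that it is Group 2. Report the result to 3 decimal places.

Apply Bayes' rule: the posterior for each component is proportional to its prior times its likelihood at x.
Since both observations come from the same component, the likelihood for component k is f_k(x₁)·f_k(x₂).
  L_1 = [e^(−1.7)·1.7^0/0! = 0.182684] × [2.90573e-08] = 5.30829e-09
  L_2 = [e^(−4.1)·4.1^0/0! = 0.0165727] × [0.000246208] = 4.08033e-06
  L_3 = [e^(−11.6)·11.6^0/0! = 9.16609e-06] × [0.101358] = 9.29055e-07
Unnormalised posteriors:
  π_1·L_1 = 0.25 × 5.30829e-09 = 1.32707e-09
  π_2·L_2 = 0.29 × 4.08033e-06 = 1.1833e-06
  π_3·L_3 = 0.46 × 9.29055e-07 = 4.27365e-07
Denominator: 1.32707e-09 + 1.1833e-06 + 4.27365e-07 = 1.61199e-06
Responsibility of Group 2: 1.1833e-06 / 1.61199e-06 ≈ 0.734

0.734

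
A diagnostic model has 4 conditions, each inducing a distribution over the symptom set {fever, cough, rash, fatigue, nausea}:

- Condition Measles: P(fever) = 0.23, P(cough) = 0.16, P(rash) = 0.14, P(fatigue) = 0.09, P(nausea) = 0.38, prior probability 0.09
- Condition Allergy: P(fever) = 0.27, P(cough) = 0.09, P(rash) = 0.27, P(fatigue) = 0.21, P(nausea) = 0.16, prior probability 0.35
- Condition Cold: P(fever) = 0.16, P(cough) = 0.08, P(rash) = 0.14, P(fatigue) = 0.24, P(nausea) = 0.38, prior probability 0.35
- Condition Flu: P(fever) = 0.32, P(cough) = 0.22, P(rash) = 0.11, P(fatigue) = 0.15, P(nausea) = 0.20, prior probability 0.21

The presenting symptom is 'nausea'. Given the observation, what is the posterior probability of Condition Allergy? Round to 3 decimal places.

The responsibility of component k is P(Z=k) f_k(x) divided by Σ_j P(Z=j) f_j(x).
Evaluate each component's likelihood at the observed value:
  L_Measles = P(nausea | comp) = 0.38
  L_Allergy = P(nausea | comp) = 0.16
  L_Cold = P(nausea | comp) = 0.38
  L_Flu = P(nausea | comp) = 0.20
Unnormalised posteriors:
  P(Z=Measles)·L_Measles = 0.09 × 0.38 = 0.0342
  P(Z=Allergy)·L_Allergy = 0.35 × 0.16 = 0.056
  P(Z=Cold)·L_Cold = 0.35 × 0.38 = 0.133
  P(Z=Flu)·L_Flu = 0.21 × 0.2 = 0.042
Marginal: 0.0342 + 0.056 + 0.133 + 0.042 = 0.2652
P(Condition Allergy | x) = 0.056 / 0.2652 ≈ 0.211

0.211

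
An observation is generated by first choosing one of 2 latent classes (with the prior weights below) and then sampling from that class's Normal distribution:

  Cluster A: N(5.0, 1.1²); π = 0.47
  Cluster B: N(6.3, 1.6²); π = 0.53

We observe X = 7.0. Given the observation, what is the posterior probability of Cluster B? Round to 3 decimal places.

Apply Bayes' rule: the posterior for each component is proportional to its prior times its likelihood at x.
Evaluate each component's likelihood at the observed value:
  L_A = (1/(1.1·√(2π)))·exp(−(7.0−5.0)²/(2·1.1²)) = 0.362675·exp(-1.65289) = 0.0694505
  L_B = (1/(1.6·√(2π)))·exp(−(7.0−6.3)²/(2·1.6²)) = 0.249339·exp(-0.09570) = 0.226583
Multiply by the mixture weights:
  P(Z=A)·L_A = 0.47 × 0.0694505 = 0.0326417
  P(Z=B)·L_B = 0.53 × 0.226583 = 0.120089
Sum: 0.0326417 + 0.120089 = 0.152731
Responsibility of Cluster B: 0.120089 / 0.152731 ≈ 0.786

0.786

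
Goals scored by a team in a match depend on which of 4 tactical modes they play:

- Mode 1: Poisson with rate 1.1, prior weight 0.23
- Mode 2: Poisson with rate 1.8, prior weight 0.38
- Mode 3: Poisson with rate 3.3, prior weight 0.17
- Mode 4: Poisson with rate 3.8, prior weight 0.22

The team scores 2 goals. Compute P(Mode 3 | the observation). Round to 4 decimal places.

The responsibility of component k is P(Z=k) f_k(x) divided by Σ_j P(Z=j) f_j(x).
Poisson probabilities:
  p_1 = 0.201387
  p_2 = 0.267784
  p_3 = 0.200829
  p_4 = 0.161517
Unnormalised posteriors:
  P(Z=1)·p_1 = 0.23 × 0.201387 = 0.046319
  P(Z=2)·p_2 = 0.38 × 0.267784 = 0.101758
  P(Z=3)·p_3 = 0.17 × 0.200829 = 0.0341409
  P(Z=4)·p_4 = 0.22 × 0.161517 = 0.0355337
Denominator: 0.046319 + 0.101758 + 0.0341409 + 0.0355337 = 0.217752
So the posterior for Mode 3 is 0.0341409 / 0.217752 ≈ 0.1568.

0.1568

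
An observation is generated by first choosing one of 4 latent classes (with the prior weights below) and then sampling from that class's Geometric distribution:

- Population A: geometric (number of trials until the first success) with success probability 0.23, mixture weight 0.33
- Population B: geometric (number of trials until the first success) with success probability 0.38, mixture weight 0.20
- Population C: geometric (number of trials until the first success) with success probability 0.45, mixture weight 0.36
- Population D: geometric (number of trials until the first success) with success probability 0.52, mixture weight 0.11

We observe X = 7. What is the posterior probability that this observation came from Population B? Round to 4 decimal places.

By Bayes' theorem, P(k | x) = π_k f_k(x) / Σ_j π_j f_j(x).
Component likelihoods at x = 7:
  f_A = 0.0479371
  f_B = 0.0215841
  f_C = 0.0124563
  f_D = 0.00635991
Unnormalised posteriors:
  π_A·f_A = 0.33 × 0.0479371 = 0.0158193
  π_B·f_B = 0.20 × 0.0215841 = 0.00431682
  π_C·f_C = 0.36 × 0.0124563 = 0.00448426
  π_D·f_D = 0.11 × 0.00635991 = 0.00069959
Denominator: 0.0158193 + 0.00431682 + 0.00448426 + 0.00069959 = 0.0253199
Responsibility of Population B: 0.00431682 / 0.0253199 ≈ 0.1705

0.1705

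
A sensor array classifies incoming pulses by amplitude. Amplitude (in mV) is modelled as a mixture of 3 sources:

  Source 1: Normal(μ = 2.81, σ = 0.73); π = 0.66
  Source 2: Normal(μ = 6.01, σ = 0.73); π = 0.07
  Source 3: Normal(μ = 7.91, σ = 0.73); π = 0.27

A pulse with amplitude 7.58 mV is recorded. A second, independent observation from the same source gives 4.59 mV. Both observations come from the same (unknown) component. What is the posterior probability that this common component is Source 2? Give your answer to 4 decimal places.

Posterior ∝ prior × likelihood, so P(k | x) ∝ P(Z=k) f_k(x); normalise over all components.
Since both observations come from the same component, the likelihood for component k is f_k(x₁)·f_k(x₂).
  L_1 = [(1/(0.73·√(2π)))·exp(−(7.58−2.81)²/(2·0.73²)) = 0.546496·exp(-21.34819) = 2.92541e-10] × [0.0279589] = 8.17913e-12
  L_2 = [(1/(0.73·√(2π)))·exp(−(7.58−6.01)²/(2·0.73²)) = 0.546496·exp(-2.31272) = 0.0540984] × [0.0824025] = 0.00445784
  L_3 = [(1/(0.73·√(2π)))·exp(−(7.58−7.91)²/(2·0.73²)) = 0.546496·exp(-0.10218) = 0.493415] × [1.76261e-05] = 8.69698e-06
Unnormalised posteriors:
  P(Z=1)·L_1 = 0.66 × 8.17913e-12 = 5.39823e-12
  P(Z=2)·L_2 = 0.07 × 0.00445784 = 0.000312049
  P(Z=3)·L_3 = 0.27 × 8.69698e-06 = 2.34818e-06
Evidence: 5.39823e-12 + 0.000312049 + 2.34818e-06 = 0.000314397
Responsibility of Source 2: 0.000312049 / 0.000314397 ≈ 0.9925

0.9925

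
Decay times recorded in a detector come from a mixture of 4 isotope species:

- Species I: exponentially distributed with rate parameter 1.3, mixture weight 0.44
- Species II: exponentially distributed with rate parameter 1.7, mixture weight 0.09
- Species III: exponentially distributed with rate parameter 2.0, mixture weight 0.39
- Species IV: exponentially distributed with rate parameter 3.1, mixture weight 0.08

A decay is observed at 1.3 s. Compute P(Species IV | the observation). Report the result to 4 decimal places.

Posterior ∝ prior × likelihood, so P(k | x) ∝ P(Z=k) f_k(x); normalise over all components.
Exponential densities:
  p_I = 0.239875
  p_II = 0.186491
  p_III = 0.148547
  p_IV = 0.0551004
Prior × likelihood for each component:
  P(Z=I)·p_I = 0.44 × 0.239875 = 0.105545
  P(Z=II)·p_II = 0.09 × 0.186491 = 0.0167842
  P(Z=III)·p_III = 0.39 × 0.148547 = 0.0579334
  P(Z=IV)·p_IV = 0.08 × 0.0551004 = 0.00440803
Normaliser: 0.105545 + 0.0167842 + 0.0579334 + 0.00440803 = 0.184671
So the posterior for Species IV is 0.00440803 / 0.184671 ≈ 0.0239.

0.0239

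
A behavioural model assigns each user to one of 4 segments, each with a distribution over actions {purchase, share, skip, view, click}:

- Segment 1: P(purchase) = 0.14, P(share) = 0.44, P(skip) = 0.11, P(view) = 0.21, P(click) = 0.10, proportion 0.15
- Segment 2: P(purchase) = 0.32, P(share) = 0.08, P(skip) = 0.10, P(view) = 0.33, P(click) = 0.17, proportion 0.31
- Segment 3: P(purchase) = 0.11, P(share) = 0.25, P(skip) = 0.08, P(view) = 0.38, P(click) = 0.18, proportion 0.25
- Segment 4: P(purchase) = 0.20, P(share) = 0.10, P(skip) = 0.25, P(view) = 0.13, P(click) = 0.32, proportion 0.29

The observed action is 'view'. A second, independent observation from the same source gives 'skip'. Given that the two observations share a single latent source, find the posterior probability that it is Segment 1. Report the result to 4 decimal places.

0.1128

The responsibility of component k is π_k f_k(x) divided by Σ_j π_j f_j(x).
Since both observations come from the same component, the likelihood for component k is f_k(x₁)·f_k(x₂).
  p_1 = [0.21] × [0.11] = 0.0231
  p_2 = [0.33] × [0.1] = 0.033
  p_3 = [0.38] × [0.08] = 0.0304
  p_4 = [0.13] × [0.25] = 0.0325
Prior × likelihood for each component:
  π_1·p_1 = 0.15 × 0.0231 = 0.003465
  π_2·p_2 = 0.31 × 0.033 = 0.01023
  π_3·p_3 = 0.25 × 0.0304 = 0.0076
  π_4·p_4 = 0.29 × 0.0325 = 0.009425
Normaliser: 0.003465 + 0.01023 + 0.0076 + 0.009425 = 0.03072
P(Segment 1 | x) ≈ 0.1128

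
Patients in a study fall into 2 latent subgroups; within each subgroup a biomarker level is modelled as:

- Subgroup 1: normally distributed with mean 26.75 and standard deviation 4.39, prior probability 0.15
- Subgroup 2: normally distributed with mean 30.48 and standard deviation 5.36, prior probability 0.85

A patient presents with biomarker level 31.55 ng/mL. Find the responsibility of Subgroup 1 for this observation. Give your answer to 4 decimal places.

The responsibility of component k is π_k f_k(x) divided by Σ_j π_j f_j(x).
Normal densities:
  L_1 = 0.0499855
  L_2 = 0.0729612
Prior × likelihood for each component:
  π_1·L_1 = 0.15 × 0.0499855 = 0.00749782
  π_2·L_2 = 0.85 × 0.0729612 = 0.062017
Evidence: 0.00749782 + 0.062017 = 0.0695148
P(Subgroup 1 | 31.55 ng/mL) ≈ 0.1079

0.1079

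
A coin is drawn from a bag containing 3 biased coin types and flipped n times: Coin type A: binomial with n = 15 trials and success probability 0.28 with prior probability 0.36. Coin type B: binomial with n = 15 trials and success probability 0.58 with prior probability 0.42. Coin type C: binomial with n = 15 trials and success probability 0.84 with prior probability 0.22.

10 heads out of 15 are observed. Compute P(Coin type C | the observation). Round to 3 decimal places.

P(component k | x) = w_k·f_k(x) / marginal(x), where marginal(x) = Σ_j w_j·f_j(x).
Binomial probabilities:
  f_A = 0.00172107
  f_B = 0.169076
  f_C = 0.0550742
Unnormalised posteriors:
  w_A·f_A = 0.36 × 0.00172107 = 0.000619585
  w_B·f_B = 0.42 × 0.169076 = 0.0710119
  w_C·f_C = 0.22 × 0.0550742 = 0.0121163
Marginal: 0.000619585 + 0.0710119 + 0.0121163 = 0.0837478
P(Coin type C | the observation) = 0.0121163 / 0.0837478 ≈ 0.145

0.145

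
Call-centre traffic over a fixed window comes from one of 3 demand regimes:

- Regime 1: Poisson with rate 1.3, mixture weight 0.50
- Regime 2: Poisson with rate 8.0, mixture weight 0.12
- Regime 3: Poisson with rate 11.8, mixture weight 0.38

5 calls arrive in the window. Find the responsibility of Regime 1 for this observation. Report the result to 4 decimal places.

0.2042

By Bayes' theorem, P(k | x) = π_k f_k(x) / Σ_j π_j f_j(x).
Component likelihoods at x = 5 calls:
  L_1 = 0.00843243
  L_2 = 0.0916037
  L_3 = 0.0143072
Multiply by the mixture weights:
  π_1·L_1 = 0.50 × 0.00843243 = 0.00421621
  π_2·L_2 = 0.12 × 0.0916037 = 0.0109924
  π_3·L_3 = 0.38 × 0.0143072 = 0.00543673
Marginal: 0.00421621 + 0.0109924 + 0.00543673 = 0.0206454
P(Regime 1 | 5 calls) ≈ 0.2042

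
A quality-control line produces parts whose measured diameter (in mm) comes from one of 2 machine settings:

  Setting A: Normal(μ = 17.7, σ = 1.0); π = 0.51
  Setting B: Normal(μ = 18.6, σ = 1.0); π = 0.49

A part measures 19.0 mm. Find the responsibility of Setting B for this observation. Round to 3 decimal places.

P(component k | x) = π_k·f_k(x) / marginal(x), where marginal(x) = Σ_j π_j·f_j(x).
Component likelihoods at x = 19.0 mm:
  f_A = 0.171369
  f_B = 0.36827
Weight by the priors:
  π_A·f_A = 0.51 × 0.171369 = 0.087398
  π_B·f_B = 0.49 × 0.36827 = 0.180452
Normaliser: 0.087398 + 0.180452 = 0.26785
P(Setting B | the observation) = 0.180452 / 0.26785 ≈ 0.674

0.674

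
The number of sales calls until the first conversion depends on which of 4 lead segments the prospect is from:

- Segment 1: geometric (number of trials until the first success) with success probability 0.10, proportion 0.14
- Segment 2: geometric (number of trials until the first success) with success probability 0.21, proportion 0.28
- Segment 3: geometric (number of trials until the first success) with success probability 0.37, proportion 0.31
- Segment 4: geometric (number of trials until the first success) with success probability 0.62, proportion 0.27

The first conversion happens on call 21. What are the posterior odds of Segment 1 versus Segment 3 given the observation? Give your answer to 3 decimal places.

152.969

Posterior odds = (π_i f_i(x)) / (π_j f_j(x)); the normalising sum cancels.
Evaluate each component's likelihood at the observed value:
  f_1 = 0.0121577
  f_2 = 0.00188261
  f_3 = 3.58932e-05
  f_4 = 2.44379e-09
0.00170207 / 1.11269e-05 ≈ 152.969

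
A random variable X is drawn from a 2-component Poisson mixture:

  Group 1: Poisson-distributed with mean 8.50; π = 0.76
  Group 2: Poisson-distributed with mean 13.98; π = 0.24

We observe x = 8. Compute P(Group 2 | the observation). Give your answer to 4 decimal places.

Posterior ∝ prior × likelihood, so P(k | x) ∝ P(Z=k) f_k(x); normalise over all components.
Component likelihoods at x = 8:
  f_1 = 0.137508
  f_2 = 0.0306973
Multiply by the mixture weights:
  P(Z=1)·f_1 = 0.76 × 0.137508 = 0.104506
  P(Z=2)·f_2 = 0.24 × 0.0306973 = 0.00736735
Evidence: 0.104506 + 0.00736735 = 0.111873
P(Group 2 | x) ≈ 0.0659

0.0659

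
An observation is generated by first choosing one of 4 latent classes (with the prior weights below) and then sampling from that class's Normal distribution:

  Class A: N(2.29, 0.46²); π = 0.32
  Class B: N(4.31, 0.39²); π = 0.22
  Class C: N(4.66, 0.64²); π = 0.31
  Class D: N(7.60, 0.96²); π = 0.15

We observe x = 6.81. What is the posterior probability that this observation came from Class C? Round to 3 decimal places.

Apply Bayes' rule: the posterior for each component is proportional to its prior times its likelihood at x.
Normal densities:
  L_A = (1/(0.46·√(2π)))·exp(−(6.81−2.29)²/(2·0.46²)) = 0.867266·exp(-48.27599) = 9.37897e-22
  L_B = (1/(0.39·√(2π)))·exp(−(6.81−4.31)²/(2·0.39²)) = 1.022929·exp(-20.54569) = 1.2217e-09
  L_C = (1/(0.64·√(2π)))·exp(−(6.81−4.66)²/(2·0.64²)) = 0.623347·exp(-5.64270) = 0.0022087
  L_D = (1/(0.96·√(2π)))·exp(−(6.81−7.60)²/(2·0.96²)) = 0.415565·exp(-0.33860) = 0.296202
Unnormalised posteriors:
  π_A·L_A = 0.32 × 9.37897e-22 = 3.00127e-22
  π_B·L_B = 0.22 × 1.2217e-09 = 2.68774e-10
  π_C·L_C = 0.31 × 0.0022087 = 0.000684697
  π_D·L_D = 0.15 × 0.296202 = 0.0444304
Marginal: 3.00127e-22 + 2.68774e-10 + 0.000684697 + 0.0444304 = 0.045115
P(Class C | the observation) ≈ 0.015

0.015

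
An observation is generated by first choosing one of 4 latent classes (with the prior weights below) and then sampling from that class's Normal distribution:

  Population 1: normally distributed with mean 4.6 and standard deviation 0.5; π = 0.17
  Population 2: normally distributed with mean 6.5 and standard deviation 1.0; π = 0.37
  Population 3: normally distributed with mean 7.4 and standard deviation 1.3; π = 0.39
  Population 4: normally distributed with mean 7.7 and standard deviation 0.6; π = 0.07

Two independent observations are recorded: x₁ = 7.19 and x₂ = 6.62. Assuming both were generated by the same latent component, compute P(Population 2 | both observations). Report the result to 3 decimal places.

The responsibility of component k is π_k f_k(x) divided by Σ_j π_j f_j(x).
Since both observations come from the same component, the likelihood for component k is f_k(x₁)·f_k(x₂).
  p_1 = [(1/(0.5·√(2π)))·exp(−(7.19−4.6)²/(2·0.5²)) = 0.797885·exp(-13.41620) = 1.18948e-06] × [0.000227903] = 2.71087e-10
  p_2 = [(1/(1.0·√(2π)))·exp(−(7.19−6.5)²/(2·1.0²)) = 0.398942·exp(-0.23805) = 0.314432] × [0.39608] = 0.12454
  p_3 = [(1/(1.3·√(2π)))·exp(−(7.19−7.4)²/(2·1.3²)) = 0.306879·exp(-0.01305) = 0.302901] × [0.256327] = 0.0776415
  p_4 = [(1/(0.6·√(2π)))·exp(−(7.19−7.7)²/(2·0.6²)) = 0.664904·exp(-0.36125) = 0.463308] × [0.131584] = 0.0609638
Weight by the priors:
  π_1·p_1 = 0.17 × 2.71087e-10 = 4.60847e-11
  π_2·p_2 = 0.37 × 0.12454 = 0.0460799
  π_3·p_3 = 0.39 × 0.0776415 = 0.0302802
  π_4·p_4 = 0.07 × 0.0609638 = 0.00426746
Normaliser: 4.60847e-11 + 0.0460799 + 0.0302802 + 0.00426746 = 0.0806275
P(Population 2 | x₁,x₂) ≈ 0.572

0.572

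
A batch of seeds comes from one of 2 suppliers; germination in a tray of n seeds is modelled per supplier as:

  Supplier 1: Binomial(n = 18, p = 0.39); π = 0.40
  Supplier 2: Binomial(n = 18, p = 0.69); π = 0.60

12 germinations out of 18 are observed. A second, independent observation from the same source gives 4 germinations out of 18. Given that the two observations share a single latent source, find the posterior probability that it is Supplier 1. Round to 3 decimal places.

P(component k | x) = π_k·f_k(x) / marginal(x), where marginal(x) = Σ_j π_j·f_j(x).
Since both observations come from the same component, the likelihood for component k is f_k(x₁)·f_k(x₂).
  f_1 = [0.011842] × [0.0699194] = 0.000827987
  f_2 = [0.19188] × [5.25027e-05] = 1.00742e-05
Unnormalised posteriors:
  π_1·f_1 = 0.40 × 0.000827987 = 0.000331195
  π_2·f_2 = 0.60 × 1.00742e-05 = 6.04454e-06
Sum: 0.000331195 + 6.04454e-06 = 0.000337239
Responsibility of Supplier 1: 0.000331195 / 0.000337239 ≈ 0.982

0.982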